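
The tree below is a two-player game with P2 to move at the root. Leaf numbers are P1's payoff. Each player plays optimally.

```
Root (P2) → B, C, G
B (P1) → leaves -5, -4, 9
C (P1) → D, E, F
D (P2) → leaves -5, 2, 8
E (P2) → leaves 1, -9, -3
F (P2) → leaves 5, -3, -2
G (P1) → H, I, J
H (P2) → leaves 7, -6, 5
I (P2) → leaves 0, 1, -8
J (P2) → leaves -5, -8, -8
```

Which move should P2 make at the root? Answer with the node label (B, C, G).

B (P1): max(-5, -4, 9) = 9
D (P2): min(-5, 2, 8) = -5
E (P2): min(1, -9, -3) = -9
F (P2): min(5, -3, -2) = -3
C (P1): max(-5, -9, -3) = -3
H (P2): min(7, -6, 5) = -6
I (P2): min(0, 1, -8) = -8
J (P2): min(-5, -8, -8) = -8
G (P1): max(-6, -8, -8) = -6
Root (P2): min(9, -3, -6) = -6
P2 picks the child with the lowest value: G (value -6).

G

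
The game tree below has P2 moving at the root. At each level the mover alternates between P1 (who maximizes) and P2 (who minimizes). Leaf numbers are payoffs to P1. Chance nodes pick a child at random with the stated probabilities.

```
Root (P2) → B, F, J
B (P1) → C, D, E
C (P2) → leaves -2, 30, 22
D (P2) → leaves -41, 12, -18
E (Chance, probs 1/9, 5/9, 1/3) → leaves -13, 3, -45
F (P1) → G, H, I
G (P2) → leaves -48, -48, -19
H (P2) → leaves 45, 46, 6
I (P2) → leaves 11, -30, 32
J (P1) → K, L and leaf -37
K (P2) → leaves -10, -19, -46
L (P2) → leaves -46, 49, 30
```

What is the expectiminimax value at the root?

C (P2): min(-2, 30, 22) = -2
D (P2): min(-41, 12, -18) = -41
E (Chance): 1/9·-13 + 5/9·3 + 1/3·-45 = -14.78
B (P1): max(-2, -41, -14.78) = -2
G (P2): min(-48, -48, -19) = -48
H (P2): min(45, 46, 6) = 6
I (P2): min(11, -30, 32) = -30
F (P1): max(-48, 6, -30) = 6
K (P2): min(-10, -19, -46) = -46
L (P2): min(-46, 49, 30) = -46
J (P1): max(-46, -46, -37) = -37
Root (P2): min(-2, 6, -37) = -37

-37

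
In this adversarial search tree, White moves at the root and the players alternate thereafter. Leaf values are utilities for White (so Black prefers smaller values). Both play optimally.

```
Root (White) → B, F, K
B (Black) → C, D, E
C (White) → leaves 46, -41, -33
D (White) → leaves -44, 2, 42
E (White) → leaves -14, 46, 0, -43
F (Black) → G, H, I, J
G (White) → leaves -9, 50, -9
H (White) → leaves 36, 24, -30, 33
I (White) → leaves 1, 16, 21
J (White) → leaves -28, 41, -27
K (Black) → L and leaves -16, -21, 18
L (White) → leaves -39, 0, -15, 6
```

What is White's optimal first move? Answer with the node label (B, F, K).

B

C (White): max(46, -41, -33) = 46
D (White): max(-44, 2, 42) = 42
E (White): max(-14, 46, 0, -43) = 46
B (Black): min(46, 42, 46) = 42
G (White): max(-9, 50, -9) = 50
H (White): max(36, 24, -30, 33) = 36
I (White): max(1, 16, 21) = 21
J (White): max(-28, 41, -27) = 41
F (Black): min(50, 36, 21, 41) = 21
L (White): max(-39, 0, -15, 6) = 6
K (Black): min(6, -16, -21, 18) = -21
Root (White): max(42, 21, -21) = 42
White picks the child with the highest value: B (value 42).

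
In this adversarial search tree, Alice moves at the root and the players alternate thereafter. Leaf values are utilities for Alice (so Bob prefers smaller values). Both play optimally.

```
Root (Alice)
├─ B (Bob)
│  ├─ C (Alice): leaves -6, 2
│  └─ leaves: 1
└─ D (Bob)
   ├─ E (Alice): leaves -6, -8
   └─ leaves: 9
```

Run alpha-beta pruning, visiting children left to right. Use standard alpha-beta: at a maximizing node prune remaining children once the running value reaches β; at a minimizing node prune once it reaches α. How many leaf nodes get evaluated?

C [α=-∞,β=+∞]: v=2
B [α=-∞,β=+∞]: v=1
E [α=1,β=+∞]: v=-6
D [α=1,β=+∞]: v=-6 after child 1 ≤ α → α-cutoff, skip 1
Root [α=-∞,β=+∞]: v=1
Leaves evaluated: 5 of 6.

5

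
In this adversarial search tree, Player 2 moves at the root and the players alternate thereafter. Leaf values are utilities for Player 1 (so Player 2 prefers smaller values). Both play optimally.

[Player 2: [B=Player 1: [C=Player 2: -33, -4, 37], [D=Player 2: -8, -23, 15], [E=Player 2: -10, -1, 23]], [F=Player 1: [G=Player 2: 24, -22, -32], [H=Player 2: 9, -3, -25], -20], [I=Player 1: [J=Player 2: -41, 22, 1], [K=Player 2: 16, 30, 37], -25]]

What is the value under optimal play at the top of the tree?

C (Player 2): min(-33, -4, 37) = -33
D (Player 2): min(-8, -23, 15) = -23
E (Player 2): min(-10, -1, 23) = -10
B (Player 1): max(-33, -23, -10) = -10
G (Player 2): min(24, -22, -32) = -32
H (Player 2): min(9, -3, -25) = -25
F (Player 1): max(-32, -25, -20) = -20
J (Player 2): min(-41, 22, 1) = -41
K (Player 2): min(16, 30, 37) = 16
I (Player 1): max(-41, 16, -25) = 16
Root (Player 2): min(-10, -20, 16) = -20

-20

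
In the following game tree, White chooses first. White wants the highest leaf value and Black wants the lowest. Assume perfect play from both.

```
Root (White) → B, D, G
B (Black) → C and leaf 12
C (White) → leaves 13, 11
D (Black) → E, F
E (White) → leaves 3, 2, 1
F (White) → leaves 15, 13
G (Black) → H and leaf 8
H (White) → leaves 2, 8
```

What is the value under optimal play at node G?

8

H: max(2, 8) = 8
G: min(8, 8) = 8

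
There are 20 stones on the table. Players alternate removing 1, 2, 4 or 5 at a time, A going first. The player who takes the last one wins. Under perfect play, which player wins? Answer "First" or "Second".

First

Compute winning (W) and losing (L) positions by backward induction:
i:   0  1  2  3  4  5  6  7  8  9 10 11 12 13 14 15 16 17 18 19 20
     L  W  W  L  W  W  L  W  W  L  W  W  L  W  W  L  W  W  L  W  W
Position 20 is W, so the first player wins.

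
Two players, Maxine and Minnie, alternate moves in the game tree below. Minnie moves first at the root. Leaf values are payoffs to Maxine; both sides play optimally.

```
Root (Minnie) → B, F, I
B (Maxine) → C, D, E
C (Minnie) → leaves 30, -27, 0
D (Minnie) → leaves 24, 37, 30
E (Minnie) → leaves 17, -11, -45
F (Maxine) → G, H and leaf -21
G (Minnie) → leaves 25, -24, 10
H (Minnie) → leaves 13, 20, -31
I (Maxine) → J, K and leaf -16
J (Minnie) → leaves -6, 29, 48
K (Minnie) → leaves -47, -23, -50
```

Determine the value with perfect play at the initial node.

-21

C (Minnie): min(30, -27, 0) = -27
D (Minnie): min(24, 37, 30) = 24
E (Minnie): min(17, -11, -45) = -45
B (Maxine): max(-27, 24, -45) = 24
G (Minnie): min(25, -24, 10) = -24
H (Minnie): min(13, 20, -31) = -31
F (Maxine): max(-24, -31, -21) = -21
J (Minnie): min(-6, 29, 48) = -6
K (Minnie): min(-47, -23, -50) = -50
I (Maxine): max(-6, -50, -16) = -6
Root (Minnie): min(24, -21, -6) = -21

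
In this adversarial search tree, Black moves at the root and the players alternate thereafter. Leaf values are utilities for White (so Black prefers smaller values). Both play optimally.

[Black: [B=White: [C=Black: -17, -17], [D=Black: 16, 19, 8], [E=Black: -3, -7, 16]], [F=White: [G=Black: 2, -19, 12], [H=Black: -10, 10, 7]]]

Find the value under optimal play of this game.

-10

C (Black): min(-17, -17) = -17
D (Black): min(16, 19, 8) = 8
E (Black): min(-3, -7, 16) = -7
B (White): max(-17, 8, -7) = 8
G (Black): min(2, -19, 12) = -19
H (Black): min(-10, 10, 7) = -10
F (White): max(-19, -10) = -10
Root (Black): min(8, -10) = -10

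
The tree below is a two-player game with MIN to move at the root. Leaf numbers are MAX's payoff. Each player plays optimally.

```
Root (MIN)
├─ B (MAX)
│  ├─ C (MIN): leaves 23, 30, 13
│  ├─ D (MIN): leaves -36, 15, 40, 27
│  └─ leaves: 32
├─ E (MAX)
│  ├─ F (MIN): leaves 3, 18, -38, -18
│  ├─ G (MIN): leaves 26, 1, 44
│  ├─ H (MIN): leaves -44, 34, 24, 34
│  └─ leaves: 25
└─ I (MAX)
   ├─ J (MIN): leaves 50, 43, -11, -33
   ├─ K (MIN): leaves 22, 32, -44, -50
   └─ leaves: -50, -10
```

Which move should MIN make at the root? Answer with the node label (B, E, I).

C (MIN): min(23, 30, 13) = 13
D (MIN): min(-36, 15, 40, 27) = -36
B (MAX): max(13, -36, 32) = 32
F (MIN): min(3, 18, -38, -18) = -38
G (MIN): min(26, 1, 44) = 1
H (MIN): min(-44, 34, 24, 34) = -44
E (MAX): max(-38, 1, -44, 25) = 25
J (MIN): min(50, 43, -11, -33) = -33
K (MIN): min(22, 32, -44, -50) = -50
I (MAX): max(-33, -50, -50, -10) = -10
Root (MIN): min(32, 25, -10) = -10
MIN picks the child with the lowest value: I (value -10).

I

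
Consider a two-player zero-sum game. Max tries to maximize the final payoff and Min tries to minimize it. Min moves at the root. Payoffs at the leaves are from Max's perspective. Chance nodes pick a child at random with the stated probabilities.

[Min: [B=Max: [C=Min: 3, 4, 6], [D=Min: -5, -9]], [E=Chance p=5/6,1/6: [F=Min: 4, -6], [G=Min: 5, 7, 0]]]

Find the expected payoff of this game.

C (Min): min(3, 4, 6) = 3
D (Min): min(-5, -9) = -9
B (Max): max(3, -9) = 3
F (Min): min(4, -6) = -6
G (Min): min(5, 7, 0) = 0
E (Chance): 5/6·-6 + 1/6·0 = -5
Root (Min): min(3, -5) = -5

-5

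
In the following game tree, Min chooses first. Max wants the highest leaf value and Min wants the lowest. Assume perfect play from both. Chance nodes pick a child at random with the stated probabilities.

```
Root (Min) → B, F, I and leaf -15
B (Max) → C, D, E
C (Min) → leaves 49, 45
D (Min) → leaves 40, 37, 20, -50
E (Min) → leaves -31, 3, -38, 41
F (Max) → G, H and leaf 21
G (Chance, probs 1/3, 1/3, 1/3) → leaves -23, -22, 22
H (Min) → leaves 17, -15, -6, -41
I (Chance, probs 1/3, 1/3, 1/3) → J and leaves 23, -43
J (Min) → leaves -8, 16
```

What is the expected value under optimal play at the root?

-15

C (Min): min(49, 45) = 45
D (Min): min(40, 37, 20, -50) = -50
E (Min): min(-31, 3, -38, 41) = -38
B (Max): max(45, -50, -38) = 45
G (Chance): 1/3·-23 + 1/3·-22 + 1/3·22 = -7.67
H (Min): min(17, -15, -6, -41) = -41
F (Max): max(-7.67, -41, 21) = 21
J (Min): min(-8, 16) = -8
I (Chance): 1/3·-8 + 1/3·23 + 1/3·-43 = -9.33
Root (Min): min(45, 21, -9.33, -15) = -15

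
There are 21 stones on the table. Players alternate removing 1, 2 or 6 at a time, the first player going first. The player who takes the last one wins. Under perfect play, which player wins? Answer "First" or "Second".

Second

Mark each pile size as W (mover wins) or L (mover loses):
i:   0  1  2  3  4  5  6  7  8  9 10 11 12 13 14 15 16 17 18 19 20 21
     L  W  W  L  W  W  W  L  W  W  L  W  W  W  L  W  W  L  W  W  W  L
Position 21 is L, so the second player wins.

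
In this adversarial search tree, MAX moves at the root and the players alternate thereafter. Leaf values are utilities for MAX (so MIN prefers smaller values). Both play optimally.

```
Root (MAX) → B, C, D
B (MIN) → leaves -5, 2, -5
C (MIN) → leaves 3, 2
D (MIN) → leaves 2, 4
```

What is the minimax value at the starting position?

2

B (MIN): min(-5, 2, -5) = -5
C (MIN): min(3, 2) = 2
D (MIN): min(2, 4) = 2
Root (MAX): max(-5, 2, 2) = 2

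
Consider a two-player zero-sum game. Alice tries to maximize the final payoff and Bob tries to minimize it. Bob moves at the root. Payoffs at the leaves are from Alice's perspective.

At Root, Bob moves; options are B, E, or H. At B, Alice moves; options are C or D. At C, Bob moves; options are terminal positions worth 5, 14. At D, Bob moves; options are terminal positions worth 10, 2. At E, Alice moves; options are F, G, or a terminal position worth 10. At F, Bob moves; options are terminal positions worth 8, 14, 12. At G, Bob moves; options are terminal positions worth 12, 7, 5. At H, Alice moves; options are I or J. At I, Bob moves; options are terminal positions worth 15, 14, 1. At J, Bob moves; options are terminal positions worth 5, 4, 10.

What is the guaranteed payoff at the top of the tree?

C (Bob): min(5, 14) = 5
D (Bob): min(10, 2) = 2
B (Alice): max(5, 2) = 5
F (Bob): min(8, 14, 12) = 8
G (Bob): min(12, 7, 5) = 5
E (Alice): max(8, 5, 10) = 10
I (Bob): min(15, 14, 1) = 1
J (Bob): min(5, 4, 10) = 4
H (Alice): max(1, 4) = 4
Root (Bob): min(5, 10, 4) = 4

4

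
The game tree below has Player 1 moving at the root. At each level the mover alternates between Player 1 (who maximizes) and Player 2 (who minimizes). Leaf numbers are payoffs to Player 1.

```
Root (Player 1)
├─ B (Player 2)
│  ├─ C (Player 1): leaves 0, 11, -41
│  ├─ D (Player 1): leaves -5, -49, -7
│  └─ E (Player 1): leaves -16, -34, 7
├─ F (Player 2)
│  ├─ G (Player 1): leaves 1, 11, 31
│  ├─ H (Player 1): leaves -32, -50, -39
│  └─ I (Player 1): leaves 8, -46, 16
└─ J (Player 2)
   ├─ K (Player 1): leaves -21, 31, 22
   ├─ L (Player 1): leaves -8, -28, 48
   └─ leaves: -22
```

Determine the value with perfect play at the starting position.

C (Player 1): max(0, 11, -41) = 11
D (Player 1): max(-5, -49, -7) = -5
E (Player 1): max(-16, -34, 7) = 7
B (Player 2): min(11, -5, 7) = -5
G (Player 1): max(1, 11, 31) = 31
H (Player 1): max(-32, -50, -39) = -32
I (Player 1): max(8, -46, 16) = 16
F (Player 2): min(31, -32, 16) = -32
K (Player 1): max(-21, 31, 22) = 31
L (Player 1): max(-8, -28, 48) = 48
J (Player 2): min(31, 48, -22) = -22
Root (Player 1): max(-5, -32, -22) = -5

-5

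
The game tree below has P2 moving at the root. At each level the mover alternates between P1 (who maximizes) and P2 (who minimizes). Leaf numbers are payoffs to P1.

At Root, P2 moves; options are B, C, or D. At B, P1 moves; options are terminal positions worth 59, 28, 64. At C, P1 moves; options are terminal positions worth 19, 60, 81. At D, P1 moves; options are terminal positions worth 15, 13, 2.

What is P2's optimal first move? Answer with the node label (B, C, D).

D

B (P1): max(59, 28, 64) = 64
C (P1): max(19, 60, 81) = 81
D (P1): max(15, 13, 2) = 15
Root (P2): min(64, 81, 15) = 15
P2 picks the child with the lowest value: D (value 15).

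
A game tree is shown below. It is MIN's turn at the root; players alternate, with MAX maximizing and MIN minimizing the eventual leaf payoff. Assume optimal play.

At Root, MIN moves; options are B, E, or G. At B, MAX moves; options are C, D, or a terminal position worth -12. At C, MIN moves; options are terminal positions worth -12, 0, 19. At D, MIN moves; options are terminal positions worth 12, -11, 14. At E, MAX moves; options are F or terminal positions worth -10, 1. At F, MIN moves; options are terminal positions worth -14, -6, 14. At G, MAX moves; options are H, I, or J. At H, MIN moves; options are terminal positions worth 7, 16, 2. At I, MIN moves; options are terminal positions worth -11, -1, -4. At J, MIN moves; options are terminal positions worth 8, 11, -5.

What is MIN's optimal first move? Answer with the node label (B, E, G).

B

C (MIN): min(-12, 0, 19) = -12
D (MIN): min(12, -11, 14) = -11
B (MAX): max(-12, -11, -12) = -11
F (MIN): min(-14, -6, 14) = -14
E (MAX): max(-14, -10, 1) = 1
H (MIN): min(7, 16, 2) = 2
I (MIN): min(-11, -1, -4) = -11
J (MIN): min(8, 11, -5) = -5
G (MAX): max(2, -11, -5) = 2
Root (MIN): min(-11, 1, 2) = -11
MIN picks the child with the lowest value: B (value -11).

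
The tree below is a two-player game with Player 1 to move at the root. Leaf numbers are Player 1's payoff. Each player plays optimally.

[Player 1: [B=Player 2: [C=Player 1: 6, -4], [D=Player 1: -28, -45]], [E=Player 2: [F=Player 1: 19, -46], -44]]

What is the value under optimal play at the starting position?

C (Player 1): max(6, -4) = 6
D (Player 1): max(-28, -45) = -28
B (Player 2): min(6, -28) = -28
F (Player 1): max(19, -46) = 19
E (Player 2): min(19, -44) = -44
Root (Player 1): max(-28, -44) = -28

-28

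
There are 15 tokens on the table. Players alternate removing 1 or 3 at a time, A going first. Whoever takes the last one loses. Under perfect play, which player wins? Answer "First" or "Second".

Positions where the player to move wins (W) vs loses (L):
i:   0  1  2  3  4  5  6  7  8  9 10 11 12 13 14 15
     W  L  W  L  W  L  W  L  W  L  W  L  W  L  W  L
Position 15 is L, so the second player wins.

Second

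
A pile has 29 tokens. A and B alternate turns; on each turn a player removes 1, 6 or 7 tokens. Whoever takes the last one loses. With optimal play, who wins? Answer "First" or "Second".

i:   0  1  2  3  4  5  6  7  8  9 10 11 12 13 14 15 16 17 18 19 20 21 22 23 24 25 26 27 28 29
     W  L  W  L  W  L  W  W  W  W  W  W  W  L  W  L  W  L  W  W  W  W  W  W  W  L  W  L  W  L
Position 29 is L, so the second player wins.

Second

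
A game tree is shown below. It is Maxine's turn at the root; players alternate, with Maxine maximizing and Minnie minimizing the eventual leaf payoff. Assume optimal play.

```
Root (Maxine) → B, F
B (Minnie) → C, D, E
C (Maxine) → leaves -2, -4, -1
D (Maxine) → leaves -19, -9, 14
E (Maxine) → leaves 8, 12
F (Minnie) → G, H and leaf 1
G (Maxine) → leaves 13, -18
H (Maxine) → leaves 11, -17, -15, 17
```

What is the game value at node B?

-1

C: max(-2, -4, -1) = -1
D: max(-19, -9, 14) = 14
E: max(8, 12) = 12
B: min(-1, 14, 12) = -1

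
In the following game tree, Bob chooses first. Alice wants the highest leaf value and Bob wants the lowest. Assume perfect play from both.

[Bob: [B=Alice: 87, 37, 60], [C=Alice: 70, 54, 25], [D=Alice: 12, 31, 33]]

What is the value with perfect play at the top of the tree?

B (Alice): max(87, 37, 60) = 87
C (Alice): max(70, 54, 25) = 70
D (Alice): max(12, 31, 33) = 33
Root (Bob): min(87, 70, 33) = 33

33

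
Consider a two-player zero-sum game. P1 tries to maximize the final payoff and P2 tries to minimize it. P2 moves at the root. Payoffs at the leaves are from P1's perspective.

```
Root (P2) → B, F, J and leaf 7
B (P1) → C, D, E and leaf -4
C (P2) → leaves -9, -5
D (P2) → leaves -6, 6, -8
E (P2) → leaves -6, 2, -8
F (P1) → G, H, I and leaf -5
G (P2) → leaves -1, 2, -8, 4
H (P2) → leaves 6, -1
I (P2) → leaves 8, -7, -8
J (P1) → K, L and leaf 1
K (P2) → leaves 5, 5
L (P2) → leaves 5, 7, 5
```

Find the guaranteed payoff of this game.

C (P2): min(-9, -5) = -9
D (P2): min(-6, 6, -8) = -8
E (P2): min(-6, 2, -8) = -8
B (P1): max(-9, -8, -8, -4) = -4
G (P2): min(-1, 2, -8, 4) = -8
H (P2): min(6, -1) = -1
I (P2): min(8, -7, -8) = -8
F (P1): max(-8, -1, -8, -5) = -1
K (P2): min(5, 5) = 5
L (P2): min(5, 7, 5) = 5
J (P1): max(5, 5, 1) = 5
Root (P2): min(-4, -1, 5, 7) = -4

-4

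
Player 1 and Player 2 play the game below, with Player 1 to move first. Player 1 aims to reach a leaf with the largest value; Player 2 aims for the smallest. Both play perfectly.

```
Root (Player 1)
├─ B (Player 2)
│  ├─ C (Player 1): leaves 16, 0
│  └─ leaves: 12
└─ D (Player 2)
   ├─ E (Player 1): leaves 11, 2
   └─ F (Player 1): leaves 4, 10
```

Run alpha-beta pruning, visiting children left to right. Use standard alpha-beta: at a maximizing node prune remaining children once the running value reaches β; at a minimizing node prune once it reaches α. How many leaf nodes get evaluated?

C [α=-∞,β=+∞]: v=16
B [α=-∞,β=+∞]: v=12
E [α=12,β=+∞]: v=11
D [α=12,β=+∞]: v=11 after child 1 ≤ α → α-cutoff, skip 1
Root [α=-∞,β=+∞]: v=12
Leaves evaluated: 5 of 7.

5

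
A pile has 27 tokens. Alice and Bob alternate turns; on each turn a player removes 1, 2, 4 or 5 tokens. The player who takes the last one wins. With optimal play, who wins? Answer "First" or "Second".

Second

Mark each pile size as W (mover wins) or L (mover loses):
i:   0  1  2  3  4  5  6  7  8  9 10 11 12 13 14 15 16 17 18 19 20 21 22 23 24 25 26 27
     L  W  W  L  W  W  L  W  W  L  W  W  L  W  W  L  W  W  L  W  W  L  W  W  L  W  W  L
Position 27 is L, so the second player wins.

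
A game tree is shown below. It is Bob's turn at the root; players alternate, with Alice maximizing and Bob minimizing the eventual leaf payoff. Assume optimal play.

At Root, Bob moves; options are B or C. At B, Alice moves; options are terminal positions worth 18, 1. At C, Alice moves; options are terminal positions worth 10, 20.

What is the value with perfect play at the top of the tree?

18

B (Alice): max(18, 1) = 18
C (Alice): max(10, 20) = 20
Root (Bob): min(18, 20) = 18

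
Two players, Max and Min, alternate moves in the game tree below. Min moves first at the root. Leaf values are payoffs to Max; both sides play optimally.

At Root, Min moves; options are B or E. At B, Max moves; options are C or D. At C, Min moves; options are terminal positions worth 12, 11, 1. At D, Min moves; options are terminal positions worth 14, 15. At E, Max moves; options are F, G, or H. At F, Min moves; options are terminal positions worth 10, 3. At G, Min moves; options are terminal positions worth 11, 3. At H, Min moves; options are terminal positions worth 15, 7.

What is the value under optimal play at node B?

14

C: min(12, 11, 1) = 1
D: min(14, 15) = 14
B: max(1, 14) = 14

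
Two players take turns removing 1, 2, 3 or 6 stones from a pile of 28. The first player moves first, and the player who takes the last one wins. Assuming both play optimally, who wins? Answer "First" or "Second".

Second

W/L table (W = player to move can force a win):
i:   0  1  2  3  4  5  6  7  8  9 10 11 12 13 14 15 16 17 18 19 20 21 22 23 24 25 26 27 28
     L  W  W  W  L  W  W  W  L  W  W  W  L  W  W  W  L  W  W  W  L  W  W  W  L  W  W  W  L
Position 28 is L, so the second player wins.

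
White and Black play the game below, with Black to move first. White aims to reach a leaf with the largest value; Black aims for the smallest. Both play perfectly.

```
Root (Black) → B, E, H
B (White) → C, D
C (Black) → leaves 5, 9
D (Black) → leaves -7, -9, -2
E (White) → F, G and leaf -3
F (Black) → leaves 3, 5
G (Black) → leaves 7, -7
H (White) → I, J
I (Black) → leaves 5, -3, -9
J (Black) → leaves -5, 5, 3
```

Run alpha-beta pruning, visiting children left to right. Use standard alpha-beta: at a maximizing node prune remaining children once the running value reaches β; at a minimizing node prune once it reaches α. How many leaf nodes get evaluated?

C [α=-∞,β=+∞]: v=5
D [α=5,β=+∞]: v=-7 after child 1 ≤ α → α-cutoff, skip 2
B [α=-∞,β=+∞]: v=5
F [α=-∞,β=5]: v=3
G [α=3,β=5]: v=-7
E [α=-∞,β=5]: v=3
I [α=-∞,β=3]: v=-9
J [α=-9,β=3]: v=-5
H [α=-∞,β=3]: v=-5
Root [α=-∞,β=+∞]: v=-5
Leaves evaluated: 14 of 16.

14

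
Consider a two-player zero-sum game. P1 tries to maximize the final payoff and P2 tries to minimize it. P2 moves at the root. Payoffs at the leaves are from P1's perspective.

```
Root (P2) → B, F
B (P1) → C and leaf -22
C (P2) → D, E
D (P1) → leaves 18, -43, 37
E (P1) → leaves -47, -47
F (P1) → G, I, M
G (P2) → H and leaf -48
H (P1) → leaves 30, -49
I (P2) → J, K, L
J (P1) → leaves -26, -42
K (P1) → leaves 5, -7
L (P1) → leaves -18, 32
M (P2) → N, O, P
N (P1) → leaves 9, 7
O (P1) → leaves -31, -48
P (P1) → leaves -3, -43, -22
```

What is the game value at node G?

H: max(30, -49) = 30
G: min(30, -48) = -48

-48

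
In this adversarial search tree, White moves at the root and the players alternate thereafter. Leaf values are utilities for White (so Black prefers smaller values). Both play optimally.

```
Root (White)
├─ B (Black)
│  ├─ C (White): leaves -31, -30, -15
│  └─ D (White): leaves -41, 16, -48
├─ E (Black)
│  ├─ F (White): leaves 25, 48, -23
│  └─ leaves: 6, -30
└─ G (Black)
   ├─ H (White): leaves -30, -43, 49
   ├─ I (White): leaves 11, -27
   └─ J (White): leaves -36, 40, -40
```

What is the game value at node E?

F: max(25, 48, -23) = 48
E: min(48, 6, -30) = -30

-30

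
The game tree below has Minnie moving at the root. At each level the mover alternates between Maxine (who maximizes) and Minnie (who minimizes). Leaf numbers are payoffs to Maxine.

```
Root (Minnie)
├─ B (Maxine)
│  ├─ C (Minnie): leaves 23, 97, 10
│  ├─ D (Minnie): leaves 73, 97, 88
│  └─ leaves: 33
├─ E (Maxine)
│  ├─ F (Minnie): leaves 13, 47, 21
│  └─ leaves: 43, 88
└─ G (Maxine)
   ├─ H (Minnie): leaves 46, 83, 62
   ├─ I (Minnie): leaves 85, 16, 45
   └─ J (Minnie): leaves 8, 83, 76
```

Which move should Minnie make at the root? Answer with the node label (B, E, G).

G

C (Minnie): min(23, 97, 10) = 10
D (Minnie): min(73, 97, 88) = 73
B (Maxine): max(10, 73, 33) = 73
F (Minnie): min(13, 47, 21) = 13
E (Maxine): max(13, 43, 88) = 88
H (Minnie): min(46, 83, 62) = 46
I (Minnie): min(85, 16, 45) = 16
J (Minnie): min(8, 83, 76) = 8
G (Maxine): max(46, 16, 8) = 46
Root (Minnie): min(73, 88, 46) = 46
Minnie picks the child with the lowest value: G (value 46).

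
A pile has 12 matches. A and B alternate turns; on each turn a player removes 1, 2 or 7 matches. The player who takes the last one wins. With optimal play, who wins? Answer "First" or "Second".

W/L table (W = player to move can force a win):
i:   0  1  2  3  4  5  6  7  8  9 10 11 12
     L  W  W  L  W  W  L  W  W  L  W  W  L
Position 12 is L, so the second player wins.

Second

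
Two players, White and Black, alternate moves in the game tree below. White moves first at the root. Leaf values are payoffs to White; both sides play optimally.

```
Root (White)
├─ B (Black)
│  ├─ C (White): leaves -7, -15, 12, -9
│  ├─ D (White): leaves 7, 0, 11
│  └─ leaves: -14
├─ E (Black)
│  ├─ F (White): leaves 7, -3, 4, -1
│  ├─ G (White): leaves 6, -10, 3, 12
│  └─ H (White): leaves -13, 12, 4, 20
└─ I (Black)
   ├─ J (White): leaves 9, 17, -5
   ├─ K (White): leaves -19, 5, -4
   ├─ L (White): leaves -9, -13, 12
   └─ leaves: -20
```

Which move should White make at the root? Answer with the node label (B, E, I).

E

C (White): max(-7, -15, 12, -9) = 12
D (White): max(7, 0, 11) = 11
B (Black): min(12, 11, -14) = -14
F (White): max(7, -3, 4, -1) = 7
G (White): max(6, -10, 3, 12) = 12
H (White): max(-13, 12, 4, 20) = 20
E (Black): min(7, 12, 20) = 7
J (White): max(9, 17, -5) = 17
K (White): max(-19, 5, -4) = 5
L (White): max(-9, -13, 12) = 12
I (Black): min(17, 5, 12, -20) = -20
Root (White): max(-14, 7, -20) = 7
White picks the child with the highest value: E (value 7).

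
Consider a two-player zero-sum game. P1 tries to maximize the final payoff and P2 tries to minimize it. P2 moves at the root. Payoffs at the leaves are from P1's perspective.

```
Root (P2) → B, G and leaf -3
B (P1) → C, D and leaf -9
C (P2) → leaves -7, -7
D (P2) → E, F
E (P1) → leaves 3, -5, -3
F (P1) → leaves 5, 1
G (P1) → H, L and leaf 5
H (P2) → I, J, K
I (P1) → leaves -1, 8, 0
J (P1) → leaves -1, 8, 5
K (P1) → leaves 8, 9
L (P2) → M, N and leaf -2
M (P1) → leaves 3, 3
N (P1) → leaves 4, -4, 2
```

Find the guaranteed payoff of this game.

C (P2): min(-7, -7) = -7
E (P1): max(3, -5, -3) = 3
F (P1): max(5, 1) = 5
D (P2): min(3, 5) = 3
B (P1): max(-7, 3, -9) = 3
I (P1): max(-1, 8, 0) = 8
J (P1): max(-1, 8, 5) = 8
K (P1): max(8, 9) = 9
H (P2): min(8, 8, 9) = 8
M (P1): max(3, 3) = 3
N (P1): max(4, -4, 2) = 4
L (P2): min(3, 4, -2) = -2
G (P1): max(8, -2, 5) = 8
Root (P2): min(3, 8, -3) = -3

-3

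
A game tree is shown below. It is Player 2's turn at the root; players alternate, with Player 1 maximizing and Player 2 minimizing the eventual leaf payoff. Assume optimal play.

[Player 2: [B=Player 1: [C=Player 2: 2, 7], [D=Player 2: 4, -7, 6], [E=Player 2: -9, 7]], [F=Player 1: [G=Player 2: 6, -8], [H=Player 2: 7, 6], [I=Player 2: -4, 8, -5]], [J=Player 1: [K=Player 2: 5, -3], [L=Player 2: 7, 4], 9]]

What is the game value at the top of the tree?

2

C (Player 2): min(2, 7) = 2
D (Player 2): min(4, -7, 6) = -7
E (Player 2): min(-9, 7) = -9
B (Player 1): max(2, -7, -9) = 2
G (Player 2): min(6, -8) = -8
H (Player 2): min(7, 6) = 6
I (Player 2): min(-4, 8, -5) = -5
F (Player 1): max(-8, 6, -5) = 6
K (Player 2): min(5, -3) = -3
L (Player 2): min(7, 4) = 4
J (Player 1): max(-3, 4, 9) = 9
Root (Player 2): min(2, 6, 9) = 2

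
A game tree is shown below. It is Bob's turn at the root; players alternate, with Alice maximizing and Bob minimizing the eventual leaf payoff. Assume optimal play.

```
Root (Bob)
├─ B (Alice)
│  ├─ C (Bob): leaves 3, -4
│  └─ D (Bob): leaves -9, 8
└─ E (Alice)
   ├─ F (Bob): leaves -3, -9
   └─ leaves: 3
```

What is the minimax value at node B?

-4

C: min(3, -4) = -4
D: min(-9, 8) = -9
B: max(-4, -9) = -4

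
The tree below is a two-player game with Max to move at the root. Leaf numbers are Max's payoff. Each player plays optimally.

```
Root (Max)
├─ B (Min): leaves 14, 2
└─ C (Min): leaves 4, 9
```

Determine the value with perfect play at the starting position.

4

B (Min): min(14, 2) = 2
C (Min): min(4, 9) = 4
Root (Max): max(2, 4) = 4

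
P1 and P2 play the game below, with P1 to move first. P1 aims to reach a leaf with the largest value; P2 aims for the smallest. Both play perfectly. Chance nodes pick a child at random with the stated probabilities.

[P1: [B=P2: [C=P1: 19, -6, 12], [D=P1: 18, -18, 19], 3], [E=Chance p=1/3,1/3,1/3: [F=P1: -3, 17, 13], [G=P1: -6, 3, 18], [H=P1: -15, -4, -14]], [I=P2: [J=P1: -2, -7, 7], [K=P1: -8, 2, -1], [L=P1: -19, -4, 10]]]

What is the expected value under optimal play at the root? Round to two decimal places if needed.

10.33

C (P1): max(19, -6, 12) = 19
D (P1): max(18, -18, 19) = 19
B (P2): min(19, 19, 3) = 3
F (P1): max(-3, 17, 13) = 17
G (P1): max(-6, 3, 18) = 18
H (P1): max(-15, -4, -14) = -4
E (Chance): 1/3·17 + 1/3·18 + 1/3·-4 = 10.33
J (P1): max(-2, -7, 7) = 7
K (P1): max(-8, 2, -1) = 2
L (P1): max(-19, -4, 10) = 10
I (P2): min(7, 2, 10) = 2
Root (P1): max(3, 10.33, 2) = 10.33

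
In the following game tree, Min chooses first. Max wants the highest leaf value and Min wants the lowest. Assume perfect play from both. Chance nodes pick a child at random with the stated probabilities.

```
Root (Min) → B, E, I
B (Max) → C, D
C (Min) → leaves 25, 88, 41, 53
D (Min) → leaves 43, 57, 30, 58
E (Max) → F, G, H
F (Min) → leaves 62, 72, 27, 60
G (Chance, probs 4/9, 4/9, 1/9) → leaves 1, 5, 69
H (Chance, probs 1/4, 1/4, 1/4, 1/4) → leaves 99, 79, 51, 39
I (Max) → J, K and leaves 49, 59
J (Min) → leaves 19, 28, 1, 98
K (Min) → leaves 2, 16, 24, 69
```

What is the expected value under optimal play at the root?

30

C (Min): min(25, 88, 41, 53) = 25
D (Min): min(43, 57, 30, 58) = 30
B (Max): max(25, 30) = 30
F (Min): min(62, 72, 27, 60) = 27
G (Chance): 4/9·1 + 4/9·5 + 1/9·69 = 10.33
H (Chance): 1/4·99 + 1/4·79 + 1/4·51 + 1/4·39 = 67
E (Max): max(27, 10.33, 67) = 67
J (Min): min(19, 28, 1, 98) = 1
K (Min): min(2, 16, 24, 69) = 2
I (Max): max(1, 2, 49, 59) = 59
Root (Min): min(30, 67, 59) = 30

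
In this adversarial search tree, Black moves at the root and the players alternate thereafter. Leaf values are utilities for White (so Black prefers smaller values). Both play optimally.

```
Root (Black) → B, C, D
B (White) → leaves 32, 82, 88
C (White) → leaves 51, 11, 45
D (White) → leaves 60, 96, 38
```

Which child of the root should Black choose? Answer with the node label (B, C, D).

C

B (White): max(32, 82, 88) = 88
C (White): max(51, 11, 45) = 51
D (White): max(60, 96, 38) = 96
Root (Black): min(88, 51, 96) = 51
Black picks the child with the lowest value: C (value 51).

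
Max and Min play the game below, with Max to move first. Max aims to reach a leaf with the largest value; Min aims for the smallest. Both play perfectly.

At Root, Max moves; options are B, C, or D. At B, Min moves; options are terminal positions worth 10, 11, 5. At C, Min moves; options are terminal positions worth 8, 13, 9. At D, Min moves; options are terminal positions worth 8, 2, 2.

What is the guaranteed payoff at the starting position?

B (Min): min(10, 11, 5) = 5
C (Min): min(8, 13, 9) = 8
D (Min): min(8, 2, 2) = 2
Root (Max): max(5, 8, 2) = 8

8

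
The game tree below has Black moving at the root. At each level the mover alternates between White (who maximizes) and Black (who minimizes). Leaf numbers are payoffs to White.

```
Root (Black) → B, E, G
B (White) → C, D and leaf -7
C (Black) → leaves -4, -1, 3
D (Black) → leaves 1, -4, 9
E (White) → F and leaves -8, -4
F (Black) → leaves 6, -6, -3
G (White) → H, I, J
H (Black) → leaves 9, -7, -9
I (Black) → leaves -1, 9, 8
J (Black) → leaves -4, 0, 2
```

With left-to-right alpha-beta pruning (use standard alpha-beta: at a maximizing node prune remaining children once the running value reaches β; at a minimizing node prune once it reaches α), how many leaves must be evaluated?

C [α=-∞,β=+∞]: v=-4
D [α=-4,β=+∞]: v=-4 after child 2 ≤ α → α-cutoff, skip 1
B [α=-∞,β=+∞]: v=-4
F [α=-∞,β=-4]: v=-6
E [α=-∞,β=-4]: v=-4
H [α=-∞,β=-4]: v=-9
I [α=-9,β=-4]: v=-1
G [α=-∞,β=-4]: v=-1 after child 2 ≥ β → β-cutoff, skip 1
Root [α=-∞,β=+∞]: v=-4
Leaves evaluated: 17 of 21.

17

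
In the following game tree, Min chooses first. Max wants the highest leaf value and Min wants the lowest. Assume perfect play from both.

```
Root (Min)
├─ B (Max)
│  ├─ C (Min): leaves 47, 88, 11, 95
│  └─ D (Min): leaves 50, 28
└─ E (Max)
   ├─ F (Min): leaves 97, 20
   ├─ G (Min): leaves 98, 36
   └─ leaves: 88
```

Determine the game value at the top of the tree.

C (Min): min(47, 88, 11, 95) = 11
D (Min): min(50, 28) = 28
B (Max): max(11, 28) = 28
F (Min): min(97, 20) = 20
G (Min): min(98, 36) = 36
E (Max): max(20, 36, 88) = 88
Root (Min): min(28, 88) = 28

28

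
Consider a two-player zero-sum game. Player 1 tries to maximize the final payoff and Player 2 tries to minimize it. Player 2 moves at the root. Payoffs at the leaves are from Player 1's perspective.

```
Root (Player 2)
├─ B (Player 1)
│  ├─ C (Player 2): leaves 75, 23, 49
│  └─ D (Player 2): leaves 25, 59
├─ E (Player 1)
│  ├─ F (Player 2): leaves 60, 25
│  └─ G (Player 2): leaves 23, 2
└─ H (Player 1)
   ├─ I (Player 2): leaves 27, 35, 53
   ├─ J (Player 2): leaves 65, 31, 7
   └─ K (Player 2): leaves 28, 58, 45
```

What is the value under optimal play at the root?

25

C (Player 2): min(75, 23, 49) = 23
D (Player 2): min(25, 59) = 25
B (Player 1): max(23, 25) = 25
F (Player 2): min(60, 25) = 25
G (Player 2): min(23, 2) = 2
E (Player 1): max(25, 2) = 25
I (Player 2): min(27, 35, 53) = 27
J (Player 2): min(65, 31, 7) = 7
K (Player 2): min(28, 58, 45) = 28
H (Player 1): max(27, 7, 28) = 28
Root (Player 2): min(25, 25, 28) = 25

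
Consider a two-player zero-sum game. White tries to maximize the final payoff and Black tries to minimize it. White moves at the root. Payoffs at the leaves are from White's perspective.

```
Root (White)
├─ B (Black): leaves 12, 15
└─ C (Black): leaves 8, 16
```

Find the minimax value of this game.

12

B (Black): min(12, 15) = 12
C (Black): min(8, 16) = 8
Root (White): max(12, 8) = 12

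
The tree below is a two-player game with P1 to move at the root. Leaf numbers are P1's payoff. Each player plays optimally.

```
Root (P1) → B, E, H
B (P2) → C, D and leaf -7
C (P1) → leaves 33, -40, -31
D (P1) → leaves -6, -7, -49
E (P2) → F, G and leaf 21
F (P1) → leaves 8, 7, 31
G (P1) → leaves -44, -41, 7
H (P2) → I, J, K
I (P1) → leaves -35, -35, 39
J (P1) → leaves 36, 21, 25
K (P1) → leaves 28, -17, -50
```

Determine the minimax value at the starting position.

C (P1): max(33, -40, -31) = 33
D (P1): max(-6, -7, -49) = -6
B (P2): min(33, -6, -7) = -7
F (P1): max(8, 7, 31) = 31
G (P1): max(-44, -41, 7) = 7
E (P2): min(31, 7, 21) = 7
I (P1): max(-35, -35, 39) = 39
J (P1): max(36, 21, 25) = 36
K (P1): max(28, -17, -50) = 28
H (P2): min(39, 36, 28) = 28
Root (P1): max(-7, 7, 28) = 28

28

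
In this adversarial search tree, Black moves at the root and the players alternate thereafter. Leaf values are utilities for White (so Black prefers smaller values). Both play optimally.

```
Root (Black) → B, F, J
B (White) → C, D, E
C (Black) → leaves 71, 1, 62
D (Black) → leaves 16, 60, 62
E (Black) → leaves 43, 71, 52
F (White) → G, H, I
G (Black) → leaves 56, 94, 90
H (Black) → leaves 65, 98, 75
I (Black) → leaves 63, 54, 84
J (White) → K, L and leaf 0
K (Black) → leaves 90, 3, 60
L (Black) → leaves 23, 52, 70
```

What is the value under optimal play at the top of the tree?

23

C (Black): min(71, 1, 62) = 1
D (Black): min(16, 60, 62) = 16
E (Black): min(43, 71, 52) = 43
B (White): max(1, 16, 43) = 43
G (Black): min(56, 94, 90) = 56
H (Black): min(65, 98, 75) = 65
I (Black): min(63, 54, 84) = 54
F (White): max(56, 65, 54) = 65
K (Black): min(90, 3, 60) = 3
L (Black): min(23, 52, 70) = 23
J (White): max(3, 23, 0) = 23
Root (Black): min(43, 65, 23) = 23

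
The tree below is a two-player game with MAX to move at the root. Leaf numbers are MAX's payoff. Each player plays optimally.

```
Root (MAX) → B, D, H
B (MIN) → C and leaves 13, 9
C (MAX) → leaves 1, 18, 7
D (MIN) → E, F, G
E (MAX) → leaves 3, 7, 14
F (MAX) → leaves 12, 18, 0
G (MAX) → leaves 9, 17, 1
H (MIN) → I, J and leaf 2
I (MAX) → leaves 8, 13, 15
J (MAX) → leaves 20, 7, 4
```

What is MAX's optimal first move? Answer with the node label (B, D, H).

D

C (MAX): max(1, 18, 7) = 18
B (MIN): min(18, 13, 9) = 9
E (MAX): max(3, 7, 14) = 14
F (MAX): max(12, 18, 0) = 18
G (MAX): max(9, 17, 1) = 17
D (MIN): min(14, 18, 17) = 14
I (MAX): max(8, 13, 15) = 15
J (MAX): max(20, 7, 4) = 20
H (MIN): min(15, 20, 2) = 2
Root (MAX): max(9, 14, 2) = 14
MAX picks the child with the highest value: D (value 14).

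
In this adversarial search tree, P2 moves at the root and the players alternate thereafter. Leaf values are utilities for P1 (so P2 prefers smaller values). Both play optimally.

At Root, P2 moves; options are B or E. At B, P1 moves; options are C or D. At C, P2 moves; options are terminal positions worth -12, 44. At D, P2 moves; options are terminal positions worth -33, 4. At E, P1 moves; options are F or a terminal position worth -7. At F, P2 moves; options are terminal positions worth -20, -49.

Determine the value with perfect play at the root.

C (P2): min(-12, 44) = -12
D (P2): min(-33, 4) = -33
B (P1): max(-12, -33) = -12
F (P2): min(-20, -49) = -49
E (P1): max(-49, -7) = -7
Root (P2): min(-12, -7) = -12

-12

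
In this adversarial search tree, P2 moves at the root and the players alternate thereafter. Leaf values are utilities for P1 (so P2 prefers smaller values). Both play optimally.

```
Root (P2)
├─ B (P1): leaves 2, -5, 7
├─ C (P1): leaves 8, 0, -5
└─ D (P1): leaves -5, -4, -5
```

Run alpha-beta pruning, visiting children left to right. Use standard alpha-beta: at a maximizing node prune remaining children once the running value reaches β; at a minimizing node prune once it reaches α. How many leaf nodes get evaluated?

7

B [α=-∞,β=+∞]: v=7
C [α=-∞,β=7]: v=8 after child 1 ≥ β → β-cutoff, skip 2
D [α=-∞,β=7]: v=-4
Root [α=-∞,β=+∞]: v=-4
Leaves evaluated: 7 of 9.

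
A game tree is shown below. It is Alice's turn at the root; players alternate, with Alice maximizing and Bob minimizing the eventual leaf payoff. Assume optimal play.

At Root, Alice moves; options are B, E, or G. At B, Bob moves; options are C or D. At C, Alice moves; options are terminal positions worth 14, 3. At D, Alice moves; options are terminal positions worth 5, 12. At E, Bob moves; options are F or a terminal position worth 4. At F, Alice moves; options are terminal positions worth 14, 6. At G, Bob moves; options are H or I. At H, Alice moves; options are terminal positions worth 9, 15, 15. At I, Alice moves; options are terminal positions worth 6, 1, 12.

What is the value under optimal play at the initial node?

12

C (Alice): max(14, 3) = 14
D (Alice): max(5, 12) = 12
B (Bob): min(14, 12) = 12
F (Alice): max(14, 6) = 14
E (Bob): min(14, 4) = 4
H (Alice): max(9, 15, 15) = 15
I (Alice): max(6, 1, 12) = 12
G (Bob): min(15, 12) = 12
Root (Alice): max(12, 4, 12) = 12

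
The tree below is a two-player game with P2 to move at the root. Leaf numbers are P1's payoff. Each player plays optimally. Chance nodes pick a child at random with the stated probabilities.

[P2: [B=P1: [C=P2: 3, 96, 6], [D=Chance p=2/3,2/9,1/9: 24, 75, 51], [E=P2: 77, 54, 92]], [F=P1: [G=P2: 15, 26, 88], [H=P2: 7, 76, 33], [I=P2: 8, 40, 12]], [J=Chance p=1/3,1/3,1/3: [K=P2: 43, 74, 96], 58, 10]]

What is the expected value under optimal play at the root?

15

C (P2): min(3, 96, 6) = 3
D (Chance): 2/3·24 + 2/9·75 + 1/9·51 = 38.33
E (P2): min(77, 54, 92) = 54
B (P1): max(3, 38.33, 54) = 54
G (P2): min(15, 26, 88) = 15
H (P2): min(7, 76, 33) = 7
I (P2): min(8, 40, 12) = 8
F (P1): max(15, 7, 8) = 15
K (P2): min(43, 74, 96) = 43
J (Chance): 1/3·43 + 1/3·58 + 1/3·10 = 37
Root (P2): min(54, 15, 37) = 15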